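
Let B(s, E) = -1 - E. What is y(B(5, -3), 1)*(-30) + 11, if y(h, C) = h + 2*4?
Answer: -289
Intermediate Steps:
y(h, C) = 8 + h (y(h, C) = h + 8 = 8 + h)
y(B(5, -3), 1)*(-30) + 11 = (8 + (-1 - 1*(-3)))*(-30) + 11 = (8 + (-1 + 3))*(-30) + 11 = (8 + 2)*(-30) + 11 = 10*(-30) + 11 = -300 + 11 = -289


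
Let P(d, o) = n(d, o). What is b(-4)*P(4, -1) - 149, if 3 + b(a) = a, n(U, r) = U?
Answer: -177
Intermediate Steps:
b(a) = -3 + a
P(d, o) = d
b(-4)*P(4, -1) - 149 = (-3 - 4)*4 - 149 = -7*4 - 149 = -28 - 149 = -177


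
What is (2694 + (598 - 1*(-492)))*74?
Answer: 280016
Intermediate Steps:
(2694 + (598 - 1*(-492)))*74 = (2694 + (598 + 492))*74 = (2694 + 1090)*74 = 3784*74 = 280016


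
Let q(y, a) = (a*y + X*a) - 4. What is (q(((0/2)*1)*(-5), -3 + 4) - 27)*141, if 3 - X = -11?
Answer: -2397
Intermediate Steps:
X = 14 (X = 3 - 1*(-11) = 3 + 11 = 14)
q(y, a) = -4 + 14*a + a*y (q(y, a) = (a*y + 14*a) - 4 = (14*a + a*y) - 4 = -4 + 14*a + a*y)
(q(((0/2)*1)*(-5), -3 + 4) - 27)*141 = ((-4 + 14*(-3 + 4) + (-3 + 4)*(((0/2)*1)*(-5))) - 27)*141 = ((-4 + 14*1 + 1*(((0*(1/2))*1)*(-5))) - 27)*141 = ((-4 + 14 + 1*((0*1)*(-5))) - 27)*141 = ((-4 + 14 + 1*(0*(-5))) - 27)*141 = ((-4 + 14 + 1*0) - 27)*141 = ((-4 + 14 + 0) - 27)*141 = (10 - 27)*141 = -17*141 = -2397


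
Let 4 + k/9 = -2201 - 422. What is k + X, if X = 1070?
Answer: -22573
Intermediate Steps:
k = -23643 (k = -36 + 9*(-2201 - 422) = -36 + 9*(-2623) = -36 - 23607 = -23643)
k + X = -23643 + 1070 = -22573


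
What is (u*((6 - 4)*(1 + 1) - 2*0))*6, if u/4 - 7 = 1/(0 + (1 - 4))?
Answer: 640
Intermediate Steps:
u = 80/3 (u = 28 + 4/(0 + (1 - 4)) = 28 + 4/(0 - 3) = 28 + 4/(-3) = 28 + 4*(-1/3) = 28 - 4/3 = 80/3 ≈ 26.667)
(u*((6 - 4)*(1 + 1) - 2*0))*6 = (80*((6 - 4)*(1 + 1) - 2*0)/3)*6 = (80*(2*2 + 0)/3)*6 = (80*(4 + 0)/3)*6 = ((80/3)*4)*6 = (320/3)*6 = 640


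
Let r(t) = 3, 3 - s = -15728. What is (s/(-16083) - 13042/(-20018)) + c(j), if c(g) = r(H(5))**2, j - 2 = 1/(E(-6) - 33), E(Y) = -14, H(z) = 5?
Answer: 1396198387/160974747 ≈ 8.6734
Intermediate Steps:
s = 15731 (s = 3 - 1*(-15728) = 3 + 15728 = 15731)
j = 93/47 (j = 2 + 1/(-14 - 33) = 2 + 1/(-47) = 2 - 1/47 = 93/47 ≈ 1.9787)
c(g) = 9 (c(g) = 3**2 = 9)
(s/(-16083) - 13042/(-20018)) + c(j) = (15731/(-16083) - 13042/(-20018)) + 9 = (15731*(-1/16083) - 13042*(-1/20018)) + 9 = (-15731/16083 + 6521/10009) + 9 = -52574336/160974747 + 9 = 1396198387/160974747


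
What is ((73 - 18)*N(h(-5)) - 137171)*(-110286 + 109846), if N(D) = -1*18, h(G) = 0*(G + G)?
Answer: 60790840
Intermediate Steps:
h(G) = 0 (h(G) = 0*(2*G) = 0)
N(D) = -18
((73 - 18)*N(h(-5)) - 137171)*(-110286 + 109846) = ((73 - 18)*(-18) - 137171)*(-110286 + 109846) = (55*(-18) - 137171)*(-440) = (-990 - 137171)*(-440) = -138161*(-440) = 60790840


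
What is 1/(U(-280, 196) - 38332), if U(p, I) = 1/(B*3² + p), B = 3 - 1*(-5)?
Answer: -208/7973057 ≈ -2.6088e-5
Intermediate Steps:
B = 8 (B = 3 + 5 = 8)
U(p, I) = 1/(72 + p) (U(p, I) = 1/(8*3² + p) = 1/(8*9 + p) = 1/(72 + p))
1/(U(-280, 196) - 38332) = 1/(1/(72 - 280) - 38332) = 1/(1/(-208) - 38332) = 1/(-1/208 - 38332) = 1/(-7973057/208) = -208/7973057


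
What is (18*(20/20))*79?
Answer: 1422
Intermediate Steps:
(18*(20/20))*79 = (18*(20*(1/20)))*79 = (18*1)*79 = 18*79 = 1422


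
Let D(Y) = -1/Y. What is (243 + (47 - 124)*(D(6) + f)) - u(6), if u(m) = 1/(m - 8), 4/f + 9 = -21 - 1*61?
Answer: 10129/39 ≈ 259.72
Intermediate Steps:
f = -4/91 (f = 4/(-9 + (-21 - 1*61)) = 4/(-9 + (-21 - 61)) = 4/(-9 - 82) = 4/(-91) = 4*(-1/91) = -4/91 ≈ -0.043956)
u(m) = 1/(-8 + m)
(243 + (47 - 124)*(D(6) + f)) - u(6) = (243 + (47 - 124)*(-1/6 - 4/91)) - 1/(-8 + 6) = (243 - 77*(-1*1/6 - 4/91)) - 1/(-2) = (243 - 77*(-1/6 - 4/91)) - 1*(-1/2) = (243 - 77*(-115/546)) + 1/2 = (243 + 1265/78) + 1/2 = 20219/78 + 1/2 = 10129/39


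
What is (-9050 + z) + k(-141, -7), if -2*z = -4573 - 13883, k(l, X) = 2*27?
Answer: 232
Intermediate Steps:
k(l, X) = 54
z = 9228 (z = -(-4573 - 13883)/2 = -1/2*(-18456) = 9228)
(-9050 + z) + k(-141, -7) = (-9050 + 9228) + 54 = 178 + 54 = 232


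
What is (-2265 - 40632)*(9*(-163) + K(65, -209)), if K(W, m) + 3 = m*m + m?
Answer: -1801759794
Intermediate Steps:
K(W, m) = -3 + m + m² (K(W, m) = -3 + (m*m + m) = -3 + (m² + m) = -3 + (m + m²) = -3 + m + m²)
(-2265 - 40632)*(9*(-163) + K(65, -209)) = (-2265 - 40632)*(9*(-163) + (-3 - 209 + (-209)²)) = -42897*(-1467 + (-3 - 209 + 43681)) = -42897*(-1467 + 43469) = -42897*42002 = -1801759794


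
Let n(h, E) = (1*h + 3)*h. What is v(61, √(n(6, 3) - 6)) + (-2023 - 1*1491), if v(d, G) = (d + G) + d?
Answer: -3392 + 4*√3 ≈ -3385.1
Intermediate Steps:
n(h, E) = h*(3 + h) (n(h, E) = (h + 3)*h = (3 + h)*h = h*(3 + h))
v(d, G) = G + 2*d (v(d, G) = (G + d) + d = G + 2*d)
v(61, √(n(6, 3) - 6)) + (-2023 - 1*1491) = (√(6*(3 + 6) - 6) + 2*61) + (-2023 - 1*1491) = (√(6*9 - 6) + 122) + (-2023 - 1491) = (√(54 - 6) + 122) - 3514 = (√48 + 122) - 3514 = (4*√3 + 122) - 3514 = (122 + 4*√3) - 3514 = -3392 + 4*√3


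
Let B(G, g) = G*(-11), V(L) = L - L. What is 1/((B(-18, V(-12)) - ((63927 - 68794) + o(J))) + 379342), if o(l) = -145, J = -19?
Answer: 1/384552 ≈ 2.6004e-6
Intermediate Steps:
V(L) = 0
B(G, g) = -11*G
1/((B(-18, V(-12)) - ((63927 - 68794) + o(J))) + 379342) = 1/((-11*(-18) - ((63927 - 68794) - 145)) + 379342) = 1/((198 - (-4867 - 145)) + 379342) = 1/((198 - 1*(-5012)) + 379342) = 1/((198 + 5012) + 379342) = 1/(5210 + 379342) = 1/384552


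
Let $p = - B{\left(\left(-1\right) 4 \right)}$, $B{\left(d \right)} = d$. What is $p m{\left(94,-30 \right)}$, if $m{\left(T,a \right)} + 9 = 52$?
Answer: $172$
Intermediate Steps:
$m{\left(T,a \right)} = 43$ ($m{\left(T,a \right)} = -9 + 52 = 43$)
$p = 4$ ($p = - \left(-1\right) 4 = \left(-1\right) \left(-4\right) = 4$)
$p m{\left(94,-30 \right)} = 4 \cdot 43 = 172$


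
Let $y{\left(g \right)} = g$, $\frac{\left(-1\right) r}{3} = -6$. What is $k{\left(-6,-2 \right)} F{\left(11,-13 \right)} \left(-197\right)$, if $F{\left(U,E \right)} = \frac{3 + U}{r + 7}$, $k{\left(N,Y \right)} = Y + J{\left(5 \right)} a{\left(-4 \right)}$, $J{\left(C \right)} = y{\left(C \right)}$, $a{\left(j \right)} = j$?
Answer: $\frac{60676}{25} \approx 2427.0$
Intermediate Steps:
$r = 18$ ($r = \left(-3\right) \left(-6\right) = 18$)
$J{\left(C \right)} = C$
$k{\left(N,Y \right)} = -20 + Y$ ($k{\left(N,Y \right)} = Y + 5 \left(-4\right) = Y - 20 = -20 + Y$)
$F{\left(U,E \right)} = \frac{3}{25} + \frac{U}{25}$ ($F{\left(U,E \right)} = \frac{3 + U}{18 + 7} = \frac{3 + U}{25} = \left(3 + U\right) \frac{1}{25} = \frac{3}{25} + \frac{U}{25}$)
$k{\left(-6,-2 \right)} F{\left(11,-13 \right)} \left(-197\right) = \left(-20 - 2\right) \left(\frac{3}{25} + \frac{1}{25} \cdot 11\right) \left(-197\right) = - 22 \left(\frac{3}{25} + \frac{11}{25}\right) \left(-197\right) = \left(-22\right) \frac{14}{25} \left(-197\right) = \left(- \frac{308}{25}\right) \left(-197\right) = \frac{60676}{25}$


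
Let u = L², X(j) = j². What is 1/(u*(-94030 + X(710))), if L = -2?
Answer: 1/1640280 ≈ 6.0965e-7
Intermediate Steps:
u = 4 (u = (-2)² = 4)
1/(u*(-94030 + X(710))) = 1/(4*(-94030 + 710²)) = 1/(4*(-94030 + 504100)) = (¼)/410070 = (¼)*(1/410070) = 1/1640280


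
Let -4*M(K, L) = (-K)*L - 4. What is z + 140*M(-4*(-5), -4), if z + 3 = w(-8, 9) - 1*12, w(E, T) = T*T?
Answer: -2594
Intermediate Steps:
w(E, T) = T**2
z = 66 (z = -3 + (9**2 - 1*12) = -3 + (81 - 12) = -3 + 69 = 66)
M(K, L) = 1 + K*L/4 (M(K, L) = -((-K)*L - 4)/4 = -(-K*L - 4)/4 = -(-4 - K*L)/4 = 1 + K*L/4)
z + 140*M(-4*(-5), -4) = 66 + 140*(1 + (1/4)*(-4*(-5))*(-4)) = 66 + 140*(1 + (1/4)*20*(-4)) = 66 + 140*(1 - 20) = 66 + 140*(-19) = 66 - 2660 = -2594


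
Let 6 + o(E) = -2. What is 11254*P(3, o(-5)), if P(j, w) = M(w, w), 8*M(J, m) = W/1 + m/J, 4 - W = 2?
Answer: 16881/4 ≈ 4220.3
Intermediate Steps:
W = 2 (W = 4 - 1*2 = 4 - 2 = 2)
o(E) = -8 (o(E) = -6 - 2 = -8)
M(J, m) = 1/4 + m/(8*J) (M(J, m) = (2/1 + m/J)/8 = (2*1 + m/J)/8 = (2 + m/J)/8 = 1/4 + m/(8*J))
P(j, w) = 3/8 (P(j, w) = (w + 2*w)/(8*w) = (3*w)/(8*w) = 3/8)
11254*P(3, o(-5)) = 11254*(3/8) = 16881/4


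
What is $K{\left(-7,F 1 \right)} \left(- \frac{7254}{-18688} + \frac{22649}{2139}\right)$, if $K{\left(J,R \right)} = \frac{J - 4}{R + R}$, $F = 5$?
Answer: $- \frac{2413294499}{199868160} \approx -12.074$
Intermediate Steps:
$K{\left(J,R \right)} = \frac{-4 + J}{2 R}$
$K{\left(-7,F 1 \right)} \left(- \frac{7254}{-18688} + \frac{22649}{2139}\right) = \frac{-4 - 7}{2 \cdot 5 \cdot 1} \left(- \frac{7254}{-18688} + \frac{22649}{2139}\right) = \frac{1}{2} \cdot \frac{1}{5} \left(-11\right) \left(\left(-7254\right) \left(- \frac{1}{18688}\right) + 22649 \cdot \frac{1}{2139}\right) = \frac{1}{2} \cdot \frac{1}{5} \left(-11\right) \left(\frac{3627}{9344} + \frac{22649}{2139}\right) = \left(- \frac{11}{10}\right) \frac{219390409}{19986816} = - \frac{2413294499}{199868160}$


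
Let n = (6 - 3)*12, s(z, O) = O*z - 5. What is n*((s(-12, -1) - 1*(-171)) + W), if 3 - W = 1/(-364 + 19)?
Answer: 749352/115 ≈ 6516.1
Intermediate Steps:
s(z, O) = -5 + O*z
n = 36 (n = 3*12 = 36)
W = 1036/345 (W = 3 - 1/(-364 + 19) = 3 - 1/(-345) = 3 - 1*(-1/345) = 3 + 1/345 = 1036/345 ≈ 3.0029)
n*((s(-12, -1) - 1*(-171)) + W) = 36*(((-5 - 1*(-12)) - 1*(-171)) + 1036/345) = 36*(((-5 + 12) + 171) + 1036/345) = 36*((7 + 171) + 1036/345) = 36*(178 + 1036/345) = 36*(62446/345) = 749352/115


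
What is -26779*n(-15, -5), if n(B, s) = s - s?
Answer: 0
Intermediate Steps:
n(B, s) = 0
-26779*n(-15, -5) = -26779*0 = 0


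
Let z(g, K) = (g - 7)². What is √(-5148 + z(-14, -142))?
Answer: 3*I*√523 ≈ 68.608*I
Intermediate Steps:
z(g, K) = (-7 + g)²
√(-5148 + z(-14, -142)) = √(-5148 + (-7 - 14)²) = √(-5148 + (-21)²) = √(-5148 + 441) = √(-4707) = 3*I*√523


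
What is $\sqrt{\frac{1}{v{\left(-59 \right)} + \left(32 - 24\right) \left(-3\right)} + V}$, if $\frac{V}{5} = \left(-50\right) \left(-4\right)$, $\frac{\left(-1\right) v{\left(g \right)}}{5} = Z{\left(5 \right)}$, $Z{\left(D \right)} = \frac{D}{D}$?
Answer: $\frac{\sqrt{840971}}{29} \approx 31.622$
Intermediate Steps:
$Z{\left(D \right)} = 1$
$v{\left(g \right)} = -5$ ($v{\left(g \right)} = \left(-5\right) 1 = -5$)
$V = 1000$ ($V = 5 \left(\left(-50\right) \left(-4\right)\right) = 5 \cdot 200 = 1000$)
$\sqrt{\frac{1}{v{\left(-59 \right)} + \left(32 - 24\right) \left(-3\right)} + V} = \sqrt{\frac{1}{-5 + \left(32 - 24\right) \left(-3\right)} + 1000} = \sqrt{\frac{1}{-5 + 8 \left(-3\right)} + 1000} = \sqrt{\frac{1}{-5 - 24} + 1000} = \sqrt{\frac{1}{-29} + 1000} = \sqrt{- \frac{1}{29} + 1000} = \sqrt{\frac{28999}{29}} = \frac{\sqrt{840971}}{29}$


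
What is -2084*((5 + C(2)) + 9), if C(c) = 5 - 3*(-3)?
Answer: -58352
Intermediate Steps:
C(c) = 14 (C(c) = 5 + 9 = 14)
-2084*((5 + C(2)) + 9) = -2084*((5 + 14) + 9) = -2084*(19 + 9) = -2084*28 = -58352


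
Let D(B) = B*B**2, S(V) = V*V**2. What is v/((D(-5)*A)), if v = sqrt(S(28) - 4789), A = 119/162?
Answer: -486*sqrt(1907)/14875 ≈ -1.4268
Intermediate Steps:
A = 119/162 (A = 119*(1/162) = 119/162 ≈ 0.73457)
S(V) = V**3
D(B) = B**3
v = 3*sqrt(1907) (v = sqrt(28**3 - 4789) = sqrt(21952 - 4789) = sqrt(17163) = 3*sqrt(1907) ≈ 131.01)
v/((D(-5)*A)) = (3*sqrt(1907))/(((-5)**3*(119/162))) = (3*sqrt(1907))/((-125*119/162)) = (3*sqrt(1907))/(-14875/162) = (3*sqrt(1907))*(-162/14875) = -486*sqrt(1907)/14875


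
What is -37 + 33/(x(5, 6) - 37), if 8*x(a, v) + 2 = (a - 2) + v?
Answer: -10957/289 ≈ -37.914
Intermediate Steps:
x(a, v) = -1/2 + a/8 + v/8 (x(a, v) = -1/4 + ((a - 2) + v)/8 = -1/4 + ((-2 + a) + v)/8 = -1/4 + (-2 + a + v)/8 = -1/4 + (-1/4 + a/8 + v/8) = -1/2 + a/8 + v/8)
-37 + 33/(x(5, 6) - 37) = -37 + 33/((-1/2 + (1/8)*5 + (1/8)*6) - 37) = -37 + 33/((-1/2 + 5/8 + 3/4) - 37) = -37 + 33/(7/8 - 37) = -37 + 33/(-289/8) = -37 + 33*(-8/289) = -37 - 264/289 = -10957/289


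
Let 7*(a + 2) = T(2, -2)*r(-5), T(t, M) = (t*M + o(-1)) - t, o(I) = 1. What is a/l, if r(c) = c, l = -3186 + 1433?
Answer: -11/12271 ≈ -0.00089642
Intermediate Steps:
l = -1753
T(t, M) = 1 - t + M*t (T(t, M) = (t*M + 1) - t = (M*t + 1) - t = (1 + M*t) - t = 1 - t + M*t)
a = 11/7 (a = -2 + ((1 - 1*2 - 2*2)*(-5))/7 = -2 + ((1 - 2 - 4)*(-5))/7 = -2 + (-5*(-5))/7 = -2 + (1/7)*25 = -2 + 25/7 = 11/7 ≈ 1.5714)
a/l = (11/7)/(-1753) = (11/7)*(-1/1753) = -11/12271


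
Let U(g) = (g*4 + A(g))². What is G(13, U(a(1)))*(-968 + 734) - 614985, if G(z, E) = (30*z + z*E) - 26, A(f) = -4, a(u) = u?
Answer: -700161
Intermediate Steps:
U(g) = (-4 + 4*g)² (U(g) = (g*4 - 4)² = (4*g - 4)² = (-4 + 4*g)²)
G(z, E) = -26 + 30*z + E*z (G(z, E) = (30*z + E*z) - 26 = -26 + 30*z + E*z)
G(13, U(a(1)))*(-968 + 734) - 614985 = (-26 + 30*13 + (16*(-1 + 1)²)*13)*(-968 + 734) - 614985 = (-26 + 390 + (16*0²)*13)*(-234) - 614985 = (-26 + 390 + (16*0)*13)*(-234) - 614985 = (-26 + 390 + 0*13)*(-234) - 614985 = (-26 + 390 + 0)*(-234) - 614985 = 364*(-234) - 614985 = -85176 - 614985 = -700161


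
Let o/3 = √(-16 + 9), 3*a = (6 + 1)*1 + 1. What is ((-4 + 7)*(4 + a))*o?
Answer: 60*I*√7 ≈ 158.75*I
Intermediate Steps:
a = 8/3 (a = ((6 + 1)*1 + 1)/3 = (7*1 + 1)/3 = (7 + 1)/3 = (⅓)*8 = 8/3 ≈ 2.6667)
o = 3*I*√7 (o = 3*√(-16 + 9) = 3*√(-7) = 3*(I*√7) = 3*I*√7 ≈ 7.9373*I)
((-4 + 7)*(4 + a))*o = ((-4 + 7)*(4 + 8/3))*(3*I*√7) = (3*(20/3))*(3*I*√7) = 20*(3*I*√7) = 60*I*√7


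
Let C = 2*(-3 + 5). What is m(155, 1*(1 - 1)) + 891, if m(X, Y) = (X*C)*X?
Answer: 96991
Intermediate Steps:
C = 4 (C = 2*2 = 4)
m(X, Y) = 4*X**2 (m(X, Y) = (X*4)*X = (4*X)*X = 4*X**2)
m(155, 1*(1 - 1)) + 891 = 4*155**2 + 891 = 4*24025 + 891 = 96100 + 891 = 96991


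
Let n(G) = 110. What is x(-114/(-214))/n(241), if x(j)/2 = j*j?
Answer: 3249/629695 ≈ 0.0051596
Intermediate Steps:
x(j) = 2*j² (x(j) = 2*(j*j) = 2*j²)
x(-114/(-214))/n(241) = (2*(-114/(-214))²)/110 = (2*(-114*(-1/214))²)*(1/110) = (2*(57/107)²)*(1/110) = (2*(3249/11449))*(1/110) = (6498/11449)*(1/110) = 3249/629695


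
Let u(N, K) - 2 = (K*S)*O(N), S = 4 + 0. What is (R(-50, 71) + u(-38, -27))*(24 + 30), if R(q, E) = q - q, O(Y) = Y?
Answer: 221724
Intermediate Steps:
R(q, E) = 0
S = 4
u(N, K) = 2 + 4*K*N (u(N, K) = 2 + (K*4)*N = 2 + (4*K)*N = 2 + 4*K*N)
(R(-50, 71) + u(-38, -27))*(24 + 30) = (0 + (2 + 4*(-27)*(-38)))*(24 + 30) = (0 + (2 + 4104))*54 = (0 + 4106)*54 = 4106*54 = 221724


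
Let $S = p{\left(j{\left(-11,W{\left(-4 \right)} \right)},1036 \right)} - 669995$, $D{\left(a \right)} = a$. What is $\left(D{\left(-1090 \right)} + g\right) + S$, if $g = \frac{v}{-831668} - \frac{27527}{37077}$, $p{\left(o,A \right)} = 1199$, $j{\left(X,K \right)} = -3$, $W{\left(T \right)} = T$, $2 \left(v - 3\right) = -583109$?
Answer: $- \frac{41312904559168733}{61671508872} \approx -6.6989 \cdot 10^{5}$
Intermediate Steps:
$v = - \frac{583103}{2}$ ($v = 3 + \frac{1}{2} \left(-583109\right) = 3 - \frac{583109}{2} = - \frac{583103}{2} \approx -2.9155 \cdot 10^{5}$)
$g = - \frac{24166940141}{61671508872}$ ($g = - \frac{583103}{2 \left(-831668\right)} - \frac{27527}{37077} = \left(- \frac{583103}{2}\right) \left(- \frac{1}{831668}\right) - \frac{27527}{37077} = \frac{583103}{1663336} - \frac{27527}{37077} = - \frac{24166940141}{61671508872} \approx -0.39187$)
$S = -668796$ ($S = 1199 - 669995 = -668796$)
$\left(D{\left(-1090 \right)} + g\right) + S = \left(-1090 - \frac{24166940141}{61671508872}\right) - 668796 = - \frac{67246111610621}{61671508872} - 668796 = - \frac{41312904559168733}{61671508872}$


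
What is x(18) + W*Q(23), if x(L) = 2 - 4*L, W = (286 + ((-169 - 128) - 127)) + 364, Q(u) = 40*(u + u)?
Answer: 415770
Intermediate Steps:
Q(u) = 80*u (Q(u) = 40*(2*u) = 80*u)
W = 226 (W = (286 + (-297 - 127)) + 364 = (286 - 424) + 364 = -138 + 364 = 226)
x(18) + W*Q(23) = (2 - 4*18) + 226*(80*23) = (2 - 72) + 226*1840 = -70 + 415840 = 415770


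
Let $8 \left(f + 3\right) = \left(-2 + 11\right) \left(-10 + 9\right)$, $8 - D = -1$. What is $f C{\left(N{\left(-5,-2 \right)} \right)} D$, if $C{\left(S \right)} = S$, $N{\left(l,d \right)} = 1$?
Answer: $- \frac{297}{8} \approx -37.125$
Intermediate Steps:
$D = 9$ ($D = 8 - -1 = 8 + 1 = 9$)
$f = - \frac{33}{8}$ ($f = -3 + \frac{\left(-2 + 11\right) \left(-10 + 9\right)}{8} = -3 + \frac{9 \left(-1\right)}{8} = -3 + \frac{1}{8} \left(-9\right) = -3 - \frac{9}{8} = - \frac{33}{8} \approx -4.125$)
$f C{\left(N{\left(-5,-2 \right)} \right)} D = \left(- \frac{33}{8}\right) 1 \cdot 9 = \left(- \frac{33}{8}\right) 9 = - \frac{297}{8}$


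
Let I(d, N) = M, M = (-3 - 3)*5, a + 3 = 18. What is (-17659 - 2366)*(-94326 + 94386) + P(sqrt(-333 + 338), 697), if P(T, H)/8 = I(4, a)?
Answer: -1201740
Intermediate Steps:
a = 15 (a = -3 + 18 = 15)
M = -30 (M = -6*5 = -30)
I(d, N) = -30
P(T, H) = -240 (P(T, H) = 8*(-30) = -240)
(-17659 - 2366)*(-94326 + 94386) + P(sqrt(-333 + 338), 697) = (-17659 - 2366)*(-94326 + 94386) - 240 = -20025*60 - 240 = -1201500 - 240 = -1201740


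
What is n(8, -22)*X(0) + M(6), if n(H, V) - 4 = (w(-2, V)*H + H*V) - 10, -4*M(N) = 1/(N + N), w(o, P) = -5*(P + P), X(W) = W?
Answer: -1/48 ≈ -0.020833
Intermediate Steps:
w(o, P) = -10*P
M(N) = -1/(8*N) (M(N) = -1/(4*(N + N)) = -1/(2*N)/4 = -1/(8*N))
n(H, V) = -6 - 9*H*V (n(H, V) = 4 + (((-10*V)*H + H*V) - 10) = 4 + ((-10*H*V + H*V) - 10) = 4 + (-9*H*V - 10) = 4 + (-10 - 9*H*V) = -6 - 9*H*V)
n(8, -22)*X(0) + M(6) = (-6 - 9*8*(-22))*0 - 1/8/6 = (-6 + 1584)*0 - 1/8*1/6 = 1578*0 - 1/48 = 0 - 1/48 = -1/48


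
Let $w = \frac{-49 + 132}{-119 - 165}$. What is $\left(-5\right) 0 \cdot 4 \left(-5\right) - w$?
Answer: $\frac{83}{284} \approx 0.29225$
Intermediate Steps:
$w = - \frac{83}{284}$ ($w = \frac{83}{-284} = 83 \left(- \frac{1}{284}\right) = - \frac{83}{284} \approx -0.29225$)
$\left(-5\right) 0 \cdot 4 \left(-5\right) - w = \left(-5\right) 0 \cdot 4 \left(-5\right) - - \frac{83}{284} = 0 \left(-20\right) + \frac{83}{284} = 0 + \frac{83}{284} = \frac{83}{284}$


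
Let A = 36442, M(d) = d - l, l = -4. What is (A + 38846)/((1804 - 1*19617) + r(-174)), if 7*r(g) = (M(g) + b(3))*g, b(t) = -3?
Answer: -527016/94589 ≈ -5.5716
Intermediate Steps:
M(d) = 4 + d (M(d) = d - 1*(-4) = d + 4 = 4 + d)
r(g) = g*(1 + g)/7 (r(g) = (((4 + g) - 3)*g)/7 = ((1 + g)*g)/7 = (g*(1 + g))/7 = g*(1 + g)/7)
(A + 38846)/((1804 - 1*19617) + r(-174)) = (36442 + 38846)/((1804 - 1*19617) + (⅐)*(-174)*(1 - 174)) = 75288/((1804 - 19617) + (⅐)*(-174)*(-173)) = 75288/(-17813 + 30102/7) = 75288/(-94589/7) = 75288*(-7/94589) = -527016/94589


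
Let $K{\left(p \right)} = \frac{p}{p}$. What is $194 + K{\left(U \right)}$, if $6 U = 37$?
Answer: $195$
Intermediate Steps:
$U = \frac{37}{6}$ ($U = \frac{1}{6} \cdot 37 = \frac{37}{6} \approx 6.1667$)
$K{\left(p \right)} = 1$
$194 + K{\left(U \right)} = 194 + 1 = 195$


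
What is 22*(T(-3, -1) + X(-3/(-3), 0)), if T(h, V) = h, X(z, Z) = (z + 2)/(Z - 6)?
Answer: -77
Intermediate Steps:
X(z, Z) = (2 + z)/(-6 + Z)
22*(T(-3, -1) + X(-3/(-3), 0)) = 22*(-3 + (2 - 3/(-3))/(-6 + 0)) = 22*(-3 + (2 - 3*(-⅓))/(-6)) = 22*(-3 - (2 + 1)/6) = 22*(-3 - ⅙*3) = 22*(-3 - ½) = 22*(-7/2) = -77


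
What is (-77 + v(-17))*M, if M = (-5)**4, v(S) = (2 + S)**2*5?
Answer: 655000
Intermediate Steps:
v(S) = 5*(2 + S)**2
M = 625
(-77 + v(-17))*M = (-77 + 5*(2 - 17)**2)*625 = (-77 + 5*(-15)**2)*625 = (-77 + 5*225)*625 = (-77 + 1125)*625 = 1048*625 = 655000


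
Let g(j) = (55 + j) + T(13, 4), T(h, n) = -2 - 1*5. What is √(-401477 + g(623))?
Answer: 3*I*√44534 ≈ 633.09*I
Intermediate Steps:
T(h, n) = -7 (T(h, n) = -2 - 5 = -7)
g(j) = 48 + j (g(j) = (55 + j) - 7 = 48 + j)
√(-401477 + g(623)) = √(-401477 + (48 + 623)) = √(-401477 + 671) = √(-400806) = 3*I*√44534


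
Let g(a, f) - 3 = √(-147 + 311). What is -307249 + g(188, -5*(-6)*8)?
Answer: -307246 + 2*√41 ≈ -3.0723e+5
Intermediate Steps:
g(a, f) = 3 + 2*√41 (g(a, f) = 3 + √(-147 + 311) = 3 + √164 = 3 + 2*√41)
-307249 + g(188, -5*(-6)*8) = -307249 + (3 + 2*√41) = -307246 + 2*√41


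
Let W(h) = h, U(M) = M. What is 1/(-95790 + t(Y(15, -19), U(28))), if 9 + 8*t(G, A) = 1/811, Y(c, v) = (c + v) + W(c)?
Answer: -3244/310746409 ≈ -1.0439e-5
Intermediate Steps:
Y(c, v) = v + 2*c (Y(c, v) = (c + v) + c = v + 2*c)
t(G, A) = -3649/3244 (t(G, A) = -9/8 + (1/8)/811 = -9/8 + (1/8)*(1/811) = -9/8 + 1/6488 = -3649/3244)
1/(-95790 + t(Y(15, -19), U(28))) = 1/(-95790 - 3649/3244) = 1/(-310746409/3244) = -3244/310746409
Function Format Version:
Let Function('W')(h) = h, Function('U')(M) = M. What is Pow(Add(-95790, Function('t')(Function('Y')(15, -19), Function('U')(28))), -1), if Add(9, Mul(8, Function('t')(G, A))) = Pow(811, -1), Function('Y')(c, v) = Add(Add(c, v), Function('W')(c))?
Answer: Rational(-3244, 310746409) ≈ -1.0439e-5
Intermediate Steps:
Function('Y')(c, v) = Add(v, Mul(2, c)) (Function('Y')(c, v) = Add(Add(c, v), c) = Add(v, Mul(2, c)))
Function('t')(G, A) = Rational(-3649, 3244) (Function('t')(G, A) = Add(Rational(-9, 8), Mul(Rational(1, 8), Pow(811, -1))) = Add(Rational(-9, 8), Mul(Rational(1, 8), Rational(1, 811))) = Add(Rational(-9, 8), Rational(1, 6488)) = Rational(-3649, 3244))
Pow(Add(-95790, Function('t')(Function('Y')(15, -19), Function('U')(28))), -1) = Pow(Add(-95790, Rational(-3649, 3244)), -1) = Pow(Rational(-310746409, 3244), -1) = Rational(-3244, 310746409)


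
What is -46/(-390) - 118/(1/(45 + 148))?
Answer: -4440907/195 ≈ -22774.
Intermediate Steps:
-46/(-390) - 118/(1/(45 + 148)) = -46*(-1/390) - 118/(1/193) = 23/195 - 118/1/193 = 23/195 - 118*193 = 23/195 - 22774 = -4440907/195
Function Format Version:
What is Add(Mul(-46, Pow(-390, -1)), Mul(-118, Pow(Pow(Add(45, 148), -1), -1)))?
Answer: Rational(-4440907, 195) ≈ -22774.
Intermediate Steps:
Add(Mul(-46, Pow(-390, -1)), Mul(-118, Pow(Pow(Add(45, 148), -1), -1))) = Add(Mul(-46, Rational(-1, 390)), Mul(-118, Pow(Pow(193, -1), -1))) = Add(Rational(23, 195), Mul(-118, Pow(Rational(1, 193), -1))) = Add(Rational(23, 195), Mul(-118, 193)) = Add(Rational(23, 195), -22774) = Rational(-4440907, 195)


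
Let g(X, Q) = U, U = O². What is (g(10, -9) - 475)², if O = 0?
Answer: 225625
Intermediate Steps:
U = 0 (U = 0² = 0)
g(X, Q) = 0
(g(10, -9) - 475)² = (0 - 475)² = (-475)² = 225625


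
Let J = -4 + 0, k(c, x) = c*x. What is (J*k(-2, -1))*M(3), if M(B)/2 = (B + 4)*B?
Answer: -336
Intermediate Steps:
M(B) = 2*B*(4 + B) (M(B) = 2*((B + 4)*B) = 2*((4 + B)*B) = 2*(B*(4 + B)) = 2*B*(4 + B))
J = -4
(J*k(-2, -1))*M(3) = (-(-8)*(-1))*(2*3*(4 + 3)) = (-4*2)*(2*3*7) = -8*42 = -336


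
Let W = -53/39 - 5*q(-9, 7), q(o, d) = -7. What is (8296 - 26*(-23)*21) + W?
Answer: 814618/39 ≈ 20888.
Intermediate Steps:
W = 1312/39 (W = -53/39 - 5*(-7) = -53*1/39 + 35 = -53/39 + 35 = 1312/39 ≈ 33.641)
(8296 - 26*(-23)*21) + W = (8296 - 26*(-23)*21) + 1312/39 = (8296 + 598*21) + 1312/39 = (8296 + 12558) + 1312/39 = 20854 + 1312/39 = 814618/39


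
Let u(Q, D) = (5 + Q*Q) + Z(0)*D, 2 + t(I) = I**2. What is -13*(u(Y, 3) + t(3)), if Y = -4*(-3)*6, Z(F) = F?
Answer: -67548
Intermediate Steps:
t(I) = -2 + I**2
Y = 72 (Y = 12*6 = 72)
u(Q, D) = 5 + Q**2 (u(Q, D) = (5 + Q*Q) + 0*D = (5 + Q**2) + 0 = 5 + Q**2)
-13*(u(Y, 3) + t(3)) = -13*((5 + 72**2) + (-2 + 3**2)) = -13*((5 + 5184) + (-2 + 9)) = -13*(5189 + 7) = -13*5196 = -67548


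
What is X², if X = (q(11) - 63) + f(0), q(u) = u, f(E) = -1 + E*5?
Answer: 2809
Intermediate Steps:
f(E) = -1 + 5*E
X = -53 (X = (11 - 63) + (-1 + 5*0) = -52 + (-1 + 0) = -52 - 1 = -53)
X² = (-53)² = 2809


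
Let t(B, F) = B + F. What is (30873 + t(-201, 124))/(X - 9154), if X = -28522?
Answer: -7699/9419 ≈ -0.81739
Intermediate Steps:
(30873 + t(-201, 124))/(X - 9154) = (30873 + (-201 + 124))/(-28522 - 9154) = (30873 - 77)/(-37676) = 30796*(-1/37676) = -7699/9419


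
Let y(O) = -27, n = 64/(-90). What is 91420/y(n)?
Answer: -91420/27 ≈ -3385.9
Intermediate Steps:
n = -32/45 (n = 64*(-1/90) = -32/45 ≈ -0.71111)
91420/y(n) = 91420/(-27) = 91420*(-1/27) = -91420/27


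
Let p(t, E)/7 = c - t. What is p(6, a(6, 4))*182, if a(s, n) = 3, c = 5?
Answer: -1274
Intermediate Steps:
p(t, E) = 35 - 7*t (p(t, E) = 7*(5 - t) = 35 - 7*t)
p(6, a(6, 4))*182 = (35 - 7*6)*182 = (35 - 42)*182 = -7*182 = -1274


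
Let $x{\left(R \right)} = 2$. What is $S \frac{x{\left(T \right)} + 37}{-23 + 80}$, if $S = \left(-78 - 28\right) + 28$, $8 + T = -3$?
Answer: $- \frac{1014}{19} \approx -53.368$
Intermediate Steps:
$T = -11$ ($T = -8 - 3 = -11$)
$S = -78$ ($S = -106 + 28 = -78$)
$S \frac{x{\left(T \right)} + 37}{-23 + 80} = - 78 \frac{2 + 37}{-23 + 80} = - 78 \cdot \frac{39}{57} = - 78 \cdot 39 \cdot \frac{1}{57} = \left(-78\right) \frac{13}{19} = - \frac{1014}{19}$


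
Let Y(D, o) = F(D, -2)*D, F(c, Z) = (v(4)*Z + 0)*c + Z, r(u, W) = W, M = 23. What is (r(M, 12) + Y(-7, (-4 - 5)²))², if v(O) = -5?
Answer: 266256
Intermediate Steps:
F(c, Z) = Z - 5*Z*c (F(c, Z) = (-5*Z + 0)*c + Z = (-5*Z)*c + Z = -5*Z*c + Z = Z - 5*Z*c)
Y(D, o) = D*(-2 + 10*D) (Y(D, o) = (-2*(1 - 5*D))*D = (-2 + 10*D)*D = D*(-2 + 10*D))
(r(M, 12) + Y(-7, (-4 - 5)²))² = (12 + 2*(-7)*(-1 + 5*(-7)))² = (12 + 2*(-7)*(-1 - 35))² = (12 + 2*(-7)*(-36))² = (12 + 504)² = 516² = 266256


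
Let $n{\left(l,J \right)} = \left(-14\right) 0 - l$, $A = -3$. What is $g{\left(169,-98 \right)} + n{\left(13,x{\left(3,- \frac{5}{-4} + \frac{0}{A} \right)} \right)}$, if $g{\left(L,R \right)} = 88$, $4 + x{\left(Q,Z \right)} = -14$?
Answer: $75$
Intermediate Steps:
$x{\left(Q,Z \right)} = -18$ ($x{\left(Q,Z \right)} = -4 - 14 = -18$)
$n{\left(l,J \right)} = - l$ ($n{\left(l,J \right)} = 0 - l = - l$)
$g{\left(169,-98 \right)} + n{\left(13,x{\left(3,- \frac{5}{-4} + \frac{0}{A} \right)} \right)} = 88 - 13 = 75$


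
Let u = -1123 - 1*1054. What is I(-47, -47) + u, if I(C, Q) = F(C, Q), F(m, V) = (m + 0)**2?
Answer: 32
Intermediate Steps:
F(m, V) = m**2
I(C, Q) = C**2
u = -2177 (u = -1123 - 1054 = -2177)
I(-47, -47) + u = (-47)**2 - 2177 = 2209 - 2177 = 32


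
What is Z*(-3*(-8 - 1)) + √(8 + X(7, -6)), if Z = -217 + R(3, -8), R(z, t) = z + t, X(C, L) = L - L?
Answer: -5994 + 2*√2 ≈ -5991.2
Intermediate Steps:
X(C, L) = 0
R(z, t) = t + z
Z = -222 (Z = -217 + (-8 + 3) = -217 - 5 = -222)
Z*(-3*(-8 - 1)) + √(8 + X(7, -6)) = -(-666)*(-8 - 1) + √(8 + 0) = -(-666)*(-9) + √8 = -222*27 + 2*√2 = -5994 + 2*√2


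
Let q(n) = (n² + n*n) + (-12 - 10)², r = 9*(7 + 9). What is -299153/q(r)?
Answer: -299153/41956 ≈ -7.1302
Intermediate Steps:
r = 144 (r = 9*16 = 144)
q(n) = 484 + 2*n² (q(n) = (n² + n²) + (-22)² = 2*n² + 484 = 484 + 2*n²)
-299153/q(r) = -299153/(484 + 2*144²) = -299153/(484 + 2*20736) = -299153/(484 + 41472) = -299153/41956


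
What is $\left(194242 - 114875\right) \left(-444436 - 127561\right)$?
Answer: $-45397685899$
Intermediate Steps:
$\left(194242 - 114875\right) \left(-444436 - 127561\right) = \left(194242 + \left(-152044 + 37169\right)\right) \left(-571997\right) = \left(194242 - 114875\right) \left(-571997\right) = 79367 \left(-571997\right) = -45397685899$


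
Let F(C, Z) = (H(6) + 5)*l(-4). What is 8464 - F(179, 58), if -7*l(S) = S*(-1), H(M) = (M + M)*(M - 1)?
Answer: 59508/7 ≈ 8501.1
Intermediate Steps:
H(M) = 2*M*(-1 + M) (H(M) = (2*M)*(-1 + M) = 2*M*(-1 + M))
l(S) = S/7 (l(S) = -S*(-1)/7 = -(-1)*S/7 = S/7)
F(C, Z) = -260/7 (F(C, Z) = (2*6*(-1 + 6) + 5)*((⅐)*(-4)) = (2*6*5 + 5)*(-4/7) = (60 + 5)*(-4/7) = 65*(-4/7) = -260/7)
8464 - F(179, 58) = 8464 - 1*(-260/7) = 8464 + 260/7 = 59508/7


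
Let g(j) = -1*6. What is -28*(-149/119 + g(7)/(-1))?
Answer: -2260/17 ≈ -132.94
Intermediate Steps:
g(j) = -6
-28*(-149/119 + g(7)/(-1)) = -28*(-149/119 - 6/(-1)) = -28*(-149*1/119 - 6*(-1)) = -28*(-149/119 + 6) = -28*565/119 = -2260/17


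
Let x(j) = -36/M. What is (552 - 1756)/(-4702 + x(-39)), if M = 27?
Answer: 1806/7055 ≈ 0.25599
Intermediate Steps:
x(j) = -4/3 (x(j) = -36/27 = -36*1/27 = -4/3)
(552 - 1756)/(-4702 + x(-39)) = (552 - 1756)/(-4702 - 4/3) = -1204/(-14110/3) = -1204*(-3/14110) = 1806/7055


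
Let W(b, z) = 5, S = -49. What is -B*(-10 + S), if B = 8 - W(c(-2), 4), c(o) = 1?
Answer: 177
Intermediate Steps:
B = 3 (B = 8 - 1*5 = 8 - 5 = 3)
-B*(-10 + S) = -3*(-10 - 49) = -3*(-59) = -1*(-177) = 177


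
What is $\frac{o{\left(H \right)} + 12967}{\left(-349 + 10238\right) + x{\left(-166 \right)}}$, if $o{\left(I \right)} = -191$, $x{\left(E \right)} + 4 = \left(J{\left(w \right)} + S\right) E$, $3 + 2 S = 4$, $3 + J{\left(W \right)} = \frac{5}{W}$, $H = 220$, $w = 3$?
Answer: $\frac{19164}{15035} \approx 1.2746$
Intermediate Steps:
$J{\left(W \right)} = -3 + \frac{5}{W}$
$S = \frac{1}{2}$ ($S = - \frac{3}{2} + \frac{1}{2} \cdot 4 = - \frac{3}{2} + 2 = \frac{1}{2} \approx 0.5$)
$x{\left(E \right)} = -4 - \frac{5 E}{6}$ ($x{\left(E \right)} = -4 + \left(\left(-3 + \frac{5}{3}\right) + \frac{1}{2}\right) E = -4 + \left(- \frac{4}{3} + \frac{1}{2}\right) E = -4 - \frac{5 E}{6}$)
$\frac{o{\left(H \right)} + 12967}{\left(-349 + 10238\right) + x{\left(-166 \right)}} = \frac{-191 + 12967}{\left(-349 + 10238\right) - - \frac{403}{3}} = \frac{12776}{9889 + \left(-4 + \frac{415}{3}\right)} = \frac{12776}{9889 + \frac{403}{3}} = \frac{12776}{\frac{30070}{3}} = 12776 \cdot \frac{3}{30070} = \frac{19164}{15035}$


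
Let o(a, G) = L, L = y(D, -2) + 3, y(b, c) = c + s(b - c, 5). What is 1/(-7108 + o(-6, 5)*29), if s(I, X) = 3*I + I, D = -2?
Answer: -1/7079 ≈ -0.00014126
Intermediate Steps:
s(I, X) = 4*I
y(b, c) = -3*c + 4*b (y(b, c) = c + 4*(b - c) = c + (-4*c + 4*b) = -3*c + 4*b)
L = 1 (L = (-3*(-2) + 4*(-2)) + 3 = (6 - 8) + 3 = -2 + 3 = 1)
o(a, G) = 1
1/(-7108 + o(-6, 5)*29) = 1/(-7108 + 1*29) = 1/(-7108 + 29) = 1/(-7079) = -1/7079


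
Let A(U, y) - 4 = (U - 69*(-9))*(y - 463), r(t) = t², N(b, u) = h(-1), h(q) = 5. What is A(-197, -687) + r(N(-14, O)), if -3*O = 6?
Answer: -487571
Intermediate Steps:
O = -2 (O = -⅓*6 = -2)
N(b, u) = 5
A(U, y) = 4 + (-463 + y)*(621 + U) (A(U, y) = 4 + (U - 69*(-9))*(y - 463) = 4 + (U + 621)*(-463 + y) = 4 + (621 + U)*(-463 + y) = 4 + (-463 + y)*(621 + U))
A(-197, -687) + r(N(-14, O)) = (-287519 - 463*(-197) + 621*(-687) - 197*(-687)) + 5² = (-287519 + 91211 - 426627 + 135339) + 25 = -487596 + 25 = -487571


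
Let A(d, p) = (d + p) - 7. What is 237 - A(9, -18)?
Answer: 253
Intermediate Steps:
A(d, p) = -7 + d + p
237 - A(9, -18) = 237 - (-7 + 9 - 18) = 237 - 1*(-16) = 237 + 16 = 253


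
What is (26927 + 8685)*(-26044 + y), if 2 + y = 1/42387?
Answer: -39316068257212/42387 ≈ -9.2755e+8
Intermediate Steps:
y = -84773/42387 (y = -2 + 1/42387 = -84773/42387 ≈ -2.0000)
(26927 + 8685)*(-26044 + y) = (26927 + 8685)*(-26044 - 84773/42387) = 35612*(-1104011801/42387) = -39316068257212/42387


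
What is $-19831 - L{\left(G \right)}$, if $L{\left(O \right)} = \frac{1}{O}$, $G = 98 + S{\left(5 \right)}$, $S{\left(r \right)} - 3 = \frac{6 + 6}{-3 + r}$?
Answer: $- \frac{2121918}{107} \approx -19831.0$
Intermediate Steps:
$S{\left(r \right)} = 3 + \frac{12}{-3 + r}$ ($S{\left(r \right)} = 3 + \frac{6 + 6}{-3 + r} = 3 + \frac{12}{-3 + r}$)
$G = 107$ ($G = 98 + \frac{3 \left(1 + 5\right)}{-3 + 5} = 98 + 3 \cdot \frac{1}{2} \cdot 6 = 98 + 9 = 107$)
$-19831 - L{\left(G \right)} = -19831 - \frac{1}{107} = - \frac{2121918}{107}$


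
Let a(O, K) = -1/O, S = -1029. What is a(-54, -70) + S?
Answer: -55565/54 ≈ -1029.0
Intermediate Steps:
a(-54, -70) + S = -1/(-54) - 1029 = -1*(-1/54) - 1029 = 1/54 - 1029 = -55565/54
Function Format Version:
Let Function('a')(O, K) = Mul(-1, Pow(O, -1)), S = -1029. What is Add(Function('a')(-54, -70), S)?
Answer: Rational(-55565, 54) ≈ -1029.0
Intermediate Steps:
Add(Function('a')(-54, -70), S) = Add(Mul(-1, Pow(-54, -1)), -1029) = Add(Mul(-1, Rational(-1, 54)), -1029) = Add(Rational(1, 54), -1029) = Rational(-55565, 54)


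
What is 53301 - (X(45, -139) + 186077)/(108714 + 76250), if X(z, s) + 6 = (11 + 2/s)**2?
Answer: 47619405911281/893422361 ≈ 53300.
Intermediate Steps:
X(z, s) = -6 + (11 + 2/s)**2
53301 - (X(45, -139) + 186077)/(108714 + 76250) = 53301 - ((115 + 4/(-139)**2 + 44/(-139)) + 186077)/(108714 + 76250) = 53301 - ((115 + 4*(1/19321) + 44*(-1/139)) + 186077)/184964 = 53301 - ((115 + 4/19321 - 44/139) + 186077)/184964 = 53301 - (2215803/19321 + 186077)/184964 = 53301 - 3597409520/(19321*184964) = 53301 - 1*899352380/893422361 = 53301 - 899352380/893422361 = 47619405911281/893422361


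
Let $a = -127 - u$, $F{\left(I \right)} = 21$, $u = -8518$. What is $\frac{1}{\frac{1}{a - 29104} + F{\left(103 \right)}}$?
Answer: $\frac{20713}{434972} \approx 0.047619$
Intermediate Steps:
$a = 8391$ ($a = -127 - -8518 = -127 + 8518 = 8391$)
$\frac{1}{\frac{1}{a - 29104} + F{\left(103 \right)}} = \frac{1}{\frac{1}{8391 - 29104} + 21} = \frac{1}{\frac{1}{-20713} + 21} = \frac{1}{- \frac{1}{20713} + 21} = \frac{1}{\frac{434972}{20713}} = \frac{20713}{434972}$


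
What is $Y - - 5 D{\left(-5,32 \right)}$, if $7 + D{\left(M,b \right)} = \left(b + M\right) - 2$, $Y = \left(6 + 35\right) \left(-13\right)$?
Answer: $-443$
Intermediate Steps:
$Y = -533$ ($Y = 41 \left(-13\right) = -533$)
$D{\left(M,b \right)} = -9 + M + b$ ($D{\left(M,b \right)} = -7 - \left(2 - M - b\right) = -7 + \left(-2 + M + b\right) = -9 + M + b$)
$Y - - 5 D{\left(-5,32 \right)} = -533 - - 5 \left(-9 - 5 + 32\right) = -533 - \left(-5\right) 18 = -533 - -90 = -533 + 90 = -443$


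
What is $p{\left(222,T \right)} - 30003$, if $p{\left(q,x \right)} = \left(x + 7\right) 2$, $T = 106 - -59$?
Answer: $-29659$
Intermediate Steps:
$T = 165$ ($T = 106 + 59 = 165$)
$p{\left(q,x \right)} = 14 + 2 x$ ($p{\left(q,x \right)} = \left(7 + x\right) 2 = 14 + 2 x$)
$p{\left(222,T \right)} - 30003 = \left(14 + 2 \cdot 165\right) - 30003 = \left(14 + 330\right) - 30003 = 344 - 30003 = -29659$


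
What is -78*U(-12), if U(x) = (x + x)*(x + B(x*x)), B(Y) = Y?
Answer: 247104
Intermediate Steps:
U(x) = 2*x*(x + x²) (U(x) = (x + x)*(x + x*x) = (2*x)*(x + x²) = 2*x*(x + x²))
-78*U(-12) = -156*(-12)²*(1 - 12) = -156*144*(-11) = -78*(-3168) = 247104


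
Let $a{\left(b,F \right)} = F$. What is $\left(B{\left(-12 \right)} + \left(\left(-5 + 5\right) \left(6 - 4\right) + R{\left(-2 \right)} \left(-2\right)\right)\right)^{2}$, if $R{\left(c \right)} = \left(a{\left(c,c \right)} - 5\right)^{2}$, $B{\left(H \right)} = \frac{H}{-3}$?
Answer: $8836$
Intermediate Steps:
$B{\left(H \right)} = - \frac{H}{3}$ ($B{\left(H \right)} = H \left(- \frac{1}{3}\right) = - \frac{H}{3}$)
$R{\left(c \right)} = \left(-5 + c\right)^{2}$ ($R{\left(c \right)} = \left(c - 5\right)^{2} = \left(-5 + c\right)^{2}$)
$\left(B{\left(-12 \right)} + \left(\left(-5 + 5\right) \left(6 - 4\right) + R{\left(-2 \right)} \left(-2\right)\right)\right)^{2} = \left(\left(- \frac{1}{3}\right) \left(-12\right) + \left(\left(-5 + 5\right) \left(6 - 4\right) + \left(-5 - 2\right)^{2} \left(-2\right)\right)\right)^{2} = \left(4 + \left(0 \cdot 2 + \left(-7\right)^{2} \left(-2\right)\right)\right)^{2} = \left(4 + \left(0 + 49 \left(-2\right)\right)\right)^{2} = \left(4 + \left(0 - 98\right)\right)^{2} = \left(4 - 98\right)^{2} = \left(-94\right)^{2} = 8836$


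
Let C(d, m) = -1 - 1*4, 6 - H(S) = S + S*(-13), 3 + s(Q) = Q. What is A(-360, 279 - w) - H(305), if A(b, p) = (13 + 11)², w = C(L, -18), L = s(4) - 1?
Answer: -3090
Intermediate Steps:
s(Q) = -3 + Q
L = 0 (L = (-3 + 4) - 1 = 1 - 1 = 0)
H(S) = 6 + 12*S (H(S) = 6 - (S + S*(-13)) = 6 - (S - 13*S) = 6 - (-12)*S = 6 + 12*S)
C(d, m) = -5 (C(d, m) = -1 - 4 = -5)
w = -5
A(b, p) = 576 (A(b, p) = 24² = 576)
A(-360, 279 - w) - H(305) = 576 - (6 + 12*305) = 576 - (6 + 3660) = 576 - 1*3666 = 576 - 3666 = -3090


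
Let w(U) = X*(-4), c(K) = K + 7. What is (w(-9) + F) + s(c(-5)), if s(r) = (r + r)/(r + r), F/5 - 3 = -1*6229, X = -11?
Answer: -31085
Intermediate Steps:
c(K) = 7 + K
w(U) = 44 (w(U) = -11*(-4) = 44)
F = -31130 (F = 15 + 5*(-1*6229) = 15 + 5*(-6229) = 15 - 31145 = -31130)
s(r) = 1 (s(r) = (2*r)/((2*r)) = (2*r)*(1/(2*r)) = 1)
(w(-9) + F) + s(c(-5)) = (44 - 31130) + 1 = -31086 + 1 = -31085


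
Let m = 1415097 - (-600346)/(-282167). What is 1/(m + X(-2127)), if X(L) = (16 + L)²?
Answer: 282167/1656719802460 ≈ 1.7032e-7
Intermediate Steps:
m = 399293074853/282167 (m = 1415097 - (-600346)*(-1)/282167 = 1415097 - 1*600346/282167 = 1415097 - 600346/282167 = 399293074853/282167 ≈ 1.4151e+6)
1/(m + X(-2127)) = 1/(399293074853/282167 + (16 - 2127)²) = 1/(399293074853/282167 + (-2111)²) = 1/(399293074853/282167 + 4456321) = 1/(1656719802460/282167) = 282167/1656719802460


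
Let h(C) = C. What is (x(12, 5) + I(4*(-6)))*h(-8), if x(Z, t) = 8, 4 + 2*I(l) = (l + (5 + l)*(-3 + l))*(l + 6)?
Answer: 35160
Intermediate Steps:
I(l) = -2 + (6 + l)*(l + (-3 + l)*(5 + l))/2 (I(l) = -2 + ((l + (5 + l)*(-3 + l))*(l + 6))/2 = -2 + ((l + (-3 + l)*(5 + l))*(6 + l))/2 = -2 + ((6 + l)*(l + (-3 + l)*(5 + l)))/2 = -2 + (6 + l)*(l + (-3 + l)*(5 + l))/2)
(x(12, 5) + I(4*(-6)))*h(-8) = (8 + (-47 + (4*(-6))³/2 + 3*(4*(-6))/2 + 9*(4*(-6))²/2))*(-8) = (8 + (-47 + (½)*(-24)³ + (3/2)*(-24) + (9/2)*(-24)²))*(-8) = (8 + (-47 + (½)*(-13824) - 36 + (9/2)*576))*(-8) = (8 + (-47 - 6912 - 36 + 2592))*(-8) = (8 - 4403)*(-8) = -4395*(-8) = 35160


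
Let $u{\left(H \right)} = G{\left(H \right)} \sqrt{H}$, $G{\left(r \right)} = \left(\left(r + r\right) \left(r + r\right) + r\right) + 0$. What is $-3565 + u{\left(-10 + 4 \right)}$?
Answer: $-3565 + 138 i \sqrt{6} \approx -3565.0 + 338.03 i$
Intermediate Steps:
$G{\left(r \right)} = r + 4 r^{2}$ ($G{\left(r \right)} = \left(2 r 2 r + r\right) + 0 = \left(4 r^{2} + r\right) + 0 = \left(r + 4 r^{2}\right) + 0 = r + 4 r^{2}$)
$u{\left(H \right)} = H^{\frac{3}{2}} \left(1 + 4 H\right)$ ($u{\left(H \right)} = H \left(1 + 4 H\right) \sqrt{H} = H^{\frac{3}{2}} \left(1 + 4 H\right)$)
$-3565 + u{\left(-10 + 4 \right)} = -3565 + \left(-10 + 4\right)^{\frac{3}{2}} \left(1 + 4 \left(-10 + 4\right)\right) = -3565 + \left(-6\right)^{\frac{3}{2}} \left(1 + 4 \left(-6\right)\right) = -3565 + - 6 i \sqrt{6} \left(1 - 24\right) = -3565 + - 6 i \sqrt{6} \left(-23\right) = -3565 + 138 i \sqrt{6}$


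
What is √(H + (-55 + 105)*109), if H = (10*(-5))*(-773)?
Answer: 210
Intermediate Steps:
H = 38650 (H = -50*(-773) = 38650)
√(H + (-55 + 105)*109) = √(38650 + (-55 + 105)*109) = √(38650 + 50*109) = √(38650 + 5450) = √44100 = 210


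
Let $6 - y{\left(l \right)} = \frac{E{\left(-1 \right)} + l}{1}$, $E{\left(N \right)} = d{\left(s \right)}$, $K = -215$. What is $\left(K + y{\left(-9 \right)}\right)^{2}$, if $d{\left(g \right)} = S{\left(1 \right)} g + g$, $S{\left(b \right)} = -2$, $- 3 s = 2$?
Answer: $\frac{362404}{9} \approx 40267.0$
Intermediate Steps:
$s = - \frac{2}{3}$ ($s = \left(- \frac{1}{3}\right) 2 = - \frac{2}{3} \approx -0.66667$)
$d{\left(g \right)} = - g$ ($d{\left(g \right)} = - 2 g + g = - g$)
$E{\left(N \right)} = \frac{2}{3}$ ($E{\left(N \right)} = \left(-1\right) \left(- \frac{2}{3}\right) = \frac{2}{3}$)
$y{\left(l \right)} = \frac{16}{3} - l$ ($y{\left(l \right)} = 6 - \frac{\frac{2}{3} + l}{1} = 6 - \left(\frac{2}{3} + l\right) 1 = 6 - \left(\frac{2}{3} + l\right) = \frac{16}{3} - l$)
$\left(K + y{\left(-9 \right)}\right)^{2} = \left(-215 + \left(\frac{16}{3} - -9\right)\right)^{2} = \left(-215 + \left(\frac{16}{3} + 9\right)\right)^{2} = \left(-215 + \frac{43}{3}\right)^{2} = \left(- \frac{602}{3}\right)^{2} = \frac{362404}{9}$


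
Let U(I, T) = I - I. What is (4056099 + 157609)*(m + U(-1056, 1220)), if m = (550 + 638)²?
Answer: 5946991503552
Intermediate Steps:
U(I, T) = 0
m = 1411344 (m = 1188² = 1411344)
(4056099 + 157609)*(m + U(-1056, 1220)) = (4056099 + 157609)*(1411344 + 0) = 4213708*1411344 = 5946991503552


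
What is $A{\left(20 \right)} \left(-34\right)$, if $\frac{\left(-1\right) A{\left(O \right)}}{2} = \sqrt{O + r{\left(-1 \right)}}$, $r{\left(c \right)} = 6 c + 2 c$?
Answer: $136 \sqrt{3} \approx 235.56$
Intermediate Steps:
$r{\left(c \right)} = 8 c$
$A{\left(O \right)} = - 2 \sqrt{-8 + O}$ ($A{\left(O \right)} = - 2 \sqrt{O + 8 \left(-1\right)} = - 2 \sqrt{O - 8} = - 2 \sqrt{-8 + O}$)
$A{\left(20 \right)} \left(-34\right) = - 2 \sqrt{-8 + 20} \left(-34\right) = - 2 \sqrt{12} \left(-34\right) = - 2 \cdot 2 \sqrt{3} \left(-34\right) = - 4 \sqrt{3} \left(-34\right) = 136 \sqrt{3}$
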